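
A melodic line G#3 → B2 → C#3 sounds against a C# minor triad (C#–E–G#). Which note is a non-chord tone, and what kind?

B2 is an appoggiatura.

The harmony at that moment is C# minor triad (C#, E, G#); B2 is not a chord tone.
It is approached by leap down from G#3 and left by step up to C#3.
Leap in, step out — an appoggiatura.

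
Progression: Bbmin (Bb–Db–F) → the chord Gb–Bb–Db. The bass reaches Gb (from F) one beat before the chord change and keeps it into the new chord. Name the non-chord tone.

Gb is an anticipation.

The harmony at that moment is Bb minor triad (Bb, Db, F); Gb is not a chord tone.
It is approached by step up from F and then sustained as the same pitch into the next harmony.
Arriving early and becoming a chord tone when the harmony changes — an anticipation.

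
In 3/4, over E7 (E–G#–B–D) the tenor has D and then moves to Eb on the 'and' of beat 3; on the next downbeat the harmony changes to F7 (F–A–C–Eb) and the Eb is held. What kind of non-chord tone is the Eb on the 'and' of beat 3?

The harmony at that moment is E dominant seventh chord (E, G#, B, D); Eb is not a chord tone.
It is approached by step up from D and then sustained as the same pitch into the next harmony.
Arriving early and becoming a chord tone when the harmony changes — an anticipation.

Anticipation.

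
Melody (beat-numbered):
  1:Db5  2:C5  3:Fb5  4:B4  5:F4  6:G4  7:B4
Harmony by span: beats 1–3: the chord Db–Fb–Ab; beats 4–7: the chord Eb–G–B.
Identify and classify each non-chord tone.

The harmony at that moment is Db minor triad (Db, Fb, Ab); C5 is not a chord tone.
It is approached by step down from Db5 and left by leap up to Fb5.
Step in, leap out — an escape tone.
The harmony at that moment is Eb augmented triad (Eb, G, B); F4 is not a chord tone.
It is approached by leap down from B4 and left by step up to G4.
Leap in, step out — an appoggiatura.

C5 (beat 2) — escape tone; F4 (beat 5) — appoggiatura.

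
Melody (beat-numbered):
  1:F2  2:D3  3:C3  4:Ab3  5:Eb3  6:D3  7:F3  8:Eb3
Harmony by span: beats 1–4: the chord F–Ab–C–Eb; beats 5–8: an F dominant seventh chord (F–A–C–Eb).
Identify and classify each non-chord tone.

D3 (beat 2) — appoggiatura; D3 (beat 6) — escape tone.

The harmony at that moment is F minor seventh chord (F, Ab, C, Eb); D3 is not a chord tone.
It is approached by leap up from F2 and left by step down to C3.
Leap in, step out — an appoggiatura.
The harmony at that moment is F dominant seventh chord (F, A, C, Eb); D3 is not a chord tone.
It is approached by step down from Eb3 and left by leap up to F3.
Step in, leap out — an escape tone.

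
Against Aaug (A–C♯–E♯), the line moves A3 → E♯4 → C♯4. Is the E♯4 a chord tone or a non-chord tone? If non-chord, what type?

A augmented triad contains A, C♯, E♯; E♯ is the fifth, so it is a chord tone.

Chord tone (the fifth of A augmented triad).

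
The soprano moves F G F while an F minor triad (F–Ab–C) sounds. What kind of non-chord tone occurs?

G is a neighbor tone.

The harmony at that moment is F minor triad (F, Ab, C); G is not a chord tone.
It is approached by step up from F and left by step down to F.
Step away and step back to the same note — a neighbor tone (upper neighbor).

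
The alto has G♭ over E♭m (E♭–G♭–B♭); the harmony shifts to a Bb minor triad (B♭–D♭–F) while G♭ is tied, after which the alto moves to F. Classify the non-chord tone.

G♭ is a suspension.

The harmony at that moment is B♭ minor triad (B♭, D♭, F); G♭ is not a chord tone.
It is held over (the same pitch as the preceding G♭) and left by step down to F.
Held over from the previous chord and resolving down by step — a suspension.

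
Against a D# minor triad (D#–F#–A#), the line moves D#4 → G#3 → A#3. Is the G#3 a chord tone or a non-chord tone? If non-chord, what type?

Non-chord tone — an appoggiatura.

The harmony at that moment is D# minor triad (D#, F#, A#); G#3 is not a chord tone.
It is approached by leap down from D#4 and left by step up to A#3.
Leap in, step out — an appoggiatura.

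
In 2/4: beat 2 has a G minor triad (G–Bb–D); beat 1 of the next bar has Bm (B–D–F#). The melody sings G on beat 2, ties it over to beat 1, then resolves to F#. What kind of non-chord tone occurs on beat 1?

The harmony at that moment is B minor triad (B, D, F#); G is not a chord tone.
It is held over (the same pitch as the preceding G) and left by step down to F#.
Held over from the previous chord and resolving down by step — a suspension.

Suspension.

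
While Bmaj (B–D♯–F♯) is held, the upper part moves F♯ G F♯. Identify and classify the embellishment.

The harmony at that moment is B major triad (B, D♯, F♯); G is not a chord tone.
It is approached by step up from F♯ and left by step down to F♯.
Step away and step back to the same note — a neighbor tone (upper neighbor).

G is a neighbor tone.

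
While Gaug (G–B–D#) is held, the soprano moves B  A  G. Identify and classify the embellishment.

The harmony at that moment is G augmented triad (G, B, D#); A is not a chord tone.
It is approached by step down from B and left by step down to G.
Step in, step out in the same direction — a passing tone.

A is a passing tone.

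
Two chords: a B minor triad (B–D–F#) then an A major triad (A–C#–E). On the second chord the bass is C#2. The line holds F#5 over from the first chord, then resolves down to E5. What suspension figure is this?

4–3 suspension.

At the second chord the bass is C#2. The suspended F#5 lies a fourth above the bass; after resolving down by step to E5, the interval above the bass becomes a third.
Suspension figures are named by those two intervals: 4–3.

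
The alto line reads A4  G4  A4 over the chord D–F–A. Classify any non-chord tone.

G4 is a neighbor tone.

The harmony at that moment is D minor triad (D, F, A); G4 is not a chord tone.
It is approached by step down from A4 and left by step up to A4.
Step away and step back to the same note — a neighbor tone (lower neighbor).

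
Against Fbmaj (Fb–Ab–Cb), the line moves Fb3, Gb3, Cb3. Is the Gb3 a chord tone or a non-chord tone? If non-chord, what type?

Non-chord tone — an escape tone.

The harmony at that moment is Fb major triad (Fb, Ab, Cb); Gb3 is not a chord tone.
It is approached by step up from Fb3 and left by leap down to Cb3.
Step in, leap out — an escape tone.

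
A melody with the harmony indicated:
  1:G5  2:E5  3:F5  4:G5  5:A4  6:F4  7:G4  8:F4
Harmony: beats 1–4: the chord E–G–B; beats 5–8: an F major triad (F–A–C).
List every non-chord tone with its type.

The harmony at that moment is E minor triad (E, G, B); F5 is not a chord tone.
It is approached by step up from E5 and left by step up to G5.
Step in, step out in the same direction — a passing tone.
The harmony at that moment is F major triad (F, A, C); G4 is not a chord tone.
It is approached by step up from F4 and left by step down to F4.
Step away and step back to the same note — a neighbor tone (upper neighbor).

F5 (beat 3) — passing tone; G4 (beat 7) — neighbor tone.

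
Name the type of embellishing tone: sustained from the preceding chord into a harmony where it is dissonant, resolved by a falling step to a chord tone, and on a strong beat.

Approach: by preparation — the pitch is first a chord tone, then held (tied or repeated) while the harmony changes under it. Departure: down by step. Metric position: strong.
A prepared dissonance that resolves downward by step — a suspension. (The same figure resolving upward would be a retardation.)

Suspension.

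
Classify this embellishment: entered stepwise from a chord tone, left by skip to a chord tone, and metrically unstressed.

Approach: by step. Departure: by leap. Metric position: weak.
Step in, leap out, from a weak position — an escape tone (échappée). (It is the mirror image of the appoggiatura, which leaps in and steps out on a strong beat.)

Escape tone.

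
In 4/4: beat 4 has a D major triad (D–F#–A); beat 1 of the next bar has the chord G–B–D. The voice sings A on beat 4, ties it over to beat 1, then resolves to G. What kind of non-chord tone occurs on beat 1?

The harmony at that moment is G major triad (G, B, D); A is not a chord tone.
It is held over (the same pitch as the preceding A) and left by step down to G.
Held over from the previous chord and resolving down by step — a suspension.

Suspension.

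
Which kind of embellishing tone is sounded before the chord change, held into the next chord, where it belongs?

Anticipation.

Approach: ahead of the chord change (typically by step), so it is dissonant against the current harmony. Departure: none — the same pitch is restated or held and is a chord tone of the new harmony.
Dissonant first, consonant once the harmony catches up: the note simply arrives early — an anticipation. (The reverse timing, consonant first and dissonant after the change, would be a suspension or retardation.)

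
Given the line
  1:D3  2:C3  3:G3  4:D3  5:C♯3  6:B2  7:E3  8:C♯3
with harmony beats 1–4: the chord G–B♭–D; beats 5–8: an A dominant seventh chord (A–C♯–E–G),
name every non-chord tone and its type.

C3 (beat 2) — escape tone; B2 (beat 6) — escape tone.

The harmony at that moment is G minor triad (G, B♭, D); C3 is not a chord tone.
It is approached by step down from D3 and left by leap up to G3.
Step in, leap out — an escape tone.
The harmony at that moment is A dominant seventh chord (A, C♯, E, G); B2 is not a chord tone.
It is approached by step down from C♯3 and left by leap up to E3.
Step in, leap out — an escape tone.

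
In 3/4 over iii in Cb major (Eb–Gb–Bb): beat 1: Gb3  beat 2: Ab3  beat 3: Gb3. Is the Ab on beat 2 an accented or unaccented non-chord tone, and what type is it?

Unaccented neighbor tone.

The harmony at that moment is Eb minor triad (Eb, Gb, Bb); Ab3 is not a chord tone.
It is approached by step up from Gb3 and left by step down to Gb3.
Step away and step back to the same note — a neighbor tone (upper neighbor).
It falls on a weak beat, so it is unaccented.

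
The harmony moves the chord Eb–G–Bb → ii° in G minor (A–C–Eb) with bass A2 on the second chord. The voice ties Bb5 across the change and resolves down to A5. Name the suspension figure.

At the second chord the bass is A2. The suspended Bb5 lies a ninth above the bass; after resolving down by step to A5, the interval above the bass becomes an octave.
Suspension figures are named by those two intervals: 9–8.

9–8 suspension.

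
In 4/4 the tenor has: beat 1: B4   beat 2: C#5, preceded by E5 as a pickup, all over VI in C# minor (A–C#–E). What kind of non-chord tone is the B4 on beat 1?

The harmony at that moment is A major triad (A, C#, E); B4 is not a chord tone.
It is approached by leap down from E5 and left by step up to C#5.
Leap in, step out, metrically accented — an appoggiatura.

Appoggiatura.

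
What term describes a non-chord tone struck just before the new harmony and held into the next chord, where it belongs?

Approach: ahead of the chord change (typically by step), so it is dissonant against the current harmony. Departure: none — the same pitch is restated or held and is a chord tone of the new harmony.
Dissonant first, consonant once the harmony catches up: the note simply arrives early — an anticipation. (The reverse timing, consonant first and dissonant after the change, would be a suspension or retardation.)

Anticipation.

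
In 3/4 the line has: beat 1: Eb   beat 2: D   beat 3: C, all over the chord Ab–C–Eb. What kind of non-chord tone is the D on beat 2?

The harmony at that moment is Ab major triad (Ab, C, Eb); D is not a chord tone.
It is approached by step down from Eb and left by step down to C.
Step in, step out in the same direction — a passing tone.

Passing tone.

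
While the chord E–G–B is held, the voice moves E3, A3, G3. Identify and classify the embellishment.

A3 is an appoggiatura.

The harmony at that moment is E minor triad (E, G, B); A3 is not a chord tone.
It is approached by leap up from E3 and left by step down to G3.
Leap in, step out — an appoggiatura.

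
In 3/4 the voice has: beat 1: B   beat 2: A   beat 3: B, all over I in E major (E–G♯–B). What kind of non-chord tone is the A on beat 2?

Lower neighbor tone.

The harmony at that moment is E major triad (E, G♯, B); A is not a chord tone.
It is approached by step down from B and left by step up to B.
Step away and step back to the same note — a neighbor tone (lower neighbor).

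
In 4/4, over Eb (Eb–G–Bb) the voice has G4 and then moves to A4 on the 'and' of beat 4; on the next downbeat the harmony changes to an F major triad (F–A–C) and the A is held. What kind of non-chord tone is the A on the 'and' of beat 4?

Anticipation.

The harmony at that moment is Eb major triad (Eb, G, Bb); A4 is not a chord tone.
It is approached by step up from G4 and then sustained as the same pitch into the next harmony.
Arriving early and becoming a chord tone when the harmony changes — an anticipation.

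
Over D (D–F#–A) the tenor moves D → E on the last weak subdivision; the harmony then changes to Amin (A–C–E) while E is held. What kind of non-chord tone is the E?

The harmony at that moment is D major triad (D, F#, A); E is not a chord tone.
It is approached by step up from D and then sustained as the same pitch into the next harmony.
Arriving early and becoming a chord tone when the harmony changes — an anticipation.

E is an anticipation.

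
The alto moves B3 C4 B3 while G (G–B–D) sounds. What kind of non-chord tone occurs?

C4 is a neighbor tone.

The harmony at that moment is G major triad (G, B, D); C4 is not a chord tone.
It is approached by step up from B3 and left by step down to B3.
Step away and step back to the same note — a neighbor tone (upper neighbor).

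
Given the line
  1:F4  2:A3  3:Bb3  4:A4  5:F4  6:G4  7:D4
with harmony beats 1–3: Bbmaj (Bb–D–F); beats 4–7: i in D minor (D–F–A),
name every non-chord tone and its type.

The harmony at that moment is Bb major triad (Bb, D, F); A3 is not a chord tone.
It is approached by leap down from F4 and left by step up to Bb3.
Leap in, step out — an appoggiatura.
The harmony at that moment is D minor triad (D, F, A); G4 is not a chord tone.
It is approached by step up from F4 and left by leap down to D4.
Step in, leap out — an escape tone.

A3 (beat 2) — appoggiatura; G4 (beat 6) — escape tone.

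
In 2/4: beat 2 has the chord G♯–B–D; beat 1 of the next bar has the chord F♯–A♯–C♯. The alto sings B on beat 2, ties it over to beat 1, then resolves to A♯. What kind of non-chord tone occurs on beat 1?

The harmony at that moment is F♯ major triad (F♯, A♯, C♯); B is not a chord tone.
It is held over (the same pitch as the preceding B) and left by step down to A♯.
Held over from the previous chord and resolving down by step — a suspension.

Suspension.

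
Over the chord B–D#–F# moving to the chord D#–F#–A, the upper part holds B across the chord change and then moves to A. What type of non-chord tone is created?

The harmony at that moment is D# diminished triad (D#, F#, A); B is not a chord tone.
It is held over (the same pitch as the preceding B) and left by step down to A.
Held over from the previous chord and resolving down by step — a suspension.

B is a suspension.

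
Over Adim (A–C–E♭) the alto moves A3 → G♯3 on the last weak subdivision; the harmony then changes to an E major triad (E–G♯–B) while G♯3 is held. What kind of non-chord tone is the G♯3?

The harmony at that moment is A diminished triad (A, C, E♭); G♯3 is not a chord tone.
It is approached by step down from A3 and then sustained as the same pitch into the next harmony.
Arriving early and becoming a chord tone when the harmony changes — an anticipation.

G♯3 is an anticipation.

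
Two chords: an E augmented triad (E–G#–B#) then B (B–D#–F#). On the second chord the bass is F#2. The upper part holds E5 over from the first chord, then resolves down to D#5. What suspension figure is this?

At the second chord the bass is F#2. The suspended E5 lies a seventh above the bass; after resolving down by step to D#5, the interval above the bass becomes a sixth.
Suspension figures are named by those two intervals: 7–6.

7–6 suspension.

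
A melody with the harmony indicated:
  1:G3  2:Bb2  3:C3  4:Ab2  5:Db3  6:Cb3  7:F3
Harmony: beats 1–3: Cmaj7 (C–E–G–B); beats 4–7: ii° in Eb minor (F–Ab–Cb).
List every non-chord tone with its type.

Bb2 (beat 2) — appoggiatura; Db3 (beat 5) — appoggiatura.

The harmony at that moment is C major seventh chord (C, E, G, B); Bb2 is not a chord tone.
It is approached by leap down from G3 and left by step up to C3.
Leap in, step out — an appoggiatura.
The harmony at that moment is F diminished triad (F, Ab, Cb); Db3 is not a chord tone.
It is approached by leap up from Ab2 and left by step down to Cb3.
Leap in, step out — an appoggiatura.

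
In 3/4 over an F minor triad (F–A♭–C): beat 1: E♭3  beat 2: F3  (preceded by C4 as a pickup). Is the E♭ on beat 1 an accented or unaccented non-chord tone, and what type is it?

The harmony at that moment is F minor triad (F, A♭, C); E♭3 is not a chord tone.
It is approached by leap down from C4 and left by step up to F3.
Leap in, step out — an appoggiatura.
It falls on the downbeat, so it is accented.

Accented appoggiatura.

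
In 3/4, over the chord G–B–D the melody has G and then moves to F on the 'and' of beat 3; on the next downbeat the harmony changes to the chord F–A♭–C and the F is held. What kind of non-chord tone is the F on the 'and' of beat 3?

The harmony at that moment is G major triad (G, B, D); F is not a chord tone.
It is approached by step down from G and then sustained as the same pitch into the next harmony.
Arriving early and becoming a chord tone when the harmony changes — an anticipation.

Anticipation.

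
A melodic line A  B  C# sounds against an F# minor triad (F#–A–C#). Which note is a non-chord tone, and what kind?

The harmony at that moment is F# minor triad (F#, A, C#); B is not a chord tone.
It is approached by step up from A and left by step up to C#.
Step in, step out in the same direction — a passing tone.

B is a passing tone.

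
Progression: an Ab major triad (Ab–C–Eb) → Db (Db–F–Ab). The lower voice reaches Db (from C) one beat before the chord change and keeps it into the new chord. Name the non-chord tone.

The harmony at that moment is Ab major triad (Ab, C, Eb); Db is not a chord tone.
It is approached by step up from C and then sustained as the same pitch into the next harmony.
Arriving early and becoming a chord tone when the harmony changes — an anticipation.

Db is an anticipation.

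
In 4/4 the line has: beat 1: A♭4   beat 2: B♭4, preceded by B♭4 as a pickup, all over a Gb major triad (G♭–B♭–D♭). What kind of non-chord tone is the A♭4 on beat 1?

Lower neighbor tone.

The harmony at that moment is G♭ major triad (G♭, B♭, D♭); A♭4 is not a chord tone.
It is approached by step down from B♭4 and left by step up to B♭4.
Step away and step back to the same note — a neighbor tone (lower neighbor).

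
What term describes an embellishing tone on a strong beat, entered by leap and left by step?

Appoggiatura.

Approach: by leap. Departure: by step. Metric position: strong.
Leap in, step out, in a metrically strong position — an appoggiatura. (It is the mirror image of the escape tone, which steps in and leaps out from a weak position.)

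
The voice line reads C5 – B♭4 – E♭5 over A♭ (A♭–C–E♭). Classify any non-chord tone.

B♭4 is an escape tone.

The harmony at that moment is A♭ major triad (A♭, C, E♭); B♭4 is not a chord tone.
It is approached by step down from C5 and left by leap up to E♭5.
Step in, leap out — an escape tone.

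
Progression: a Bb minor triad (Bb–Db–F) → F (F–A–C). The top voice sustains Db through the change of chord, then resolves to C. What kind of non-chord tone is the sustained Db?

The harmony at that moment is F major triad (F, A, C); Db is not a chord tone.
It is held over (the same pitch as the preceding Db) and left by step down to C.
Held over from the previous chord and resolving down by step — a suspension.

Db is a suspension.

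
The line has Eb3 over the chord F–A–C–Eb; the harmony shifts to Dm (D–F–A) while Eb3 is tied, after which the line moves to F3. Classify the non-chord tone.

Eb3 is a retardation.

The harmony at that moment is D minor triad (D, F, A); Eb3 is not a chord tone.
It is held over (the same pitch as the preceding Eb3) and left by step up to F3.
Held over from the previous chord and resolving up by step — a retardation.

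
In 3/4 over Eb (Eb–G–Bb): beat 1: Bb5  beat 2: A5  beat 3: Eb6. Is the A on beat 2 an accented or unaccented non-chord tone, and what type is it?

Unaccented escape tone.

The harmony at that moment is Eb major triad (Eb, G, Bb); A5 is not a chord tone.
It is approached by step down from Bb5 and left by leap up to Eb6.
Step in, leap out — an escape tone.
It falls on a weak beat, so it is unaccented.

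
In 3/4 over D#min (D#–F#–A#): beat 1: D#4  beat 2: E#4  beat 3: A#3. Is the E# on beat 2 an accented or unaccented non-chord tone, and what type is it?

The harmony at that moment is D# minor triad (D#, F#, A#); E#4 is not a chord tone.
It is approached by step up from D#4 and left by leap down to A#3.
Step in, leap out — an escape tone.
It falls on a weak beat, so it is unaccented.

Unaccented escape tone.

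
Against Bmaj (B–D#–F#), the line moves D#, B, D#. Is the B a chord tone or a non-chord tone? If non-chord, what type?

Chord tone (the root of B major triad).

B major triad contains B, D#, F#; B is the root, so it is a chord tone.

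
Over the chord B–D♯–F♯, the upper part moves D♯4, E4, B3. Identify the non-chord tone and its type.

The harmony at that moment is B major triad (B, D♯, F♯); E4 is not a chord tone.
It is approached by step up from D♯4 and left by leap down to B3.
Step in, leap out — an escape tone.

E4 is an escape tone.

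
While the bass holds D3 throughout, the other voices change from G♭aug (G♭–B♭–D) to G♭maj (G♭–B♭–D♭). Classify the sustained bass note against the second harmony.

Pedal tone (pedal point).

The harmony at that moment is G♭ major triad (G♭, B♭, D♭); D3 is not a chord tone.
It is held over (the same pitch as the preceding D3) and then sustained as the same pitch into the next harmony.
Sustained through a change of harmony — a pedal tone.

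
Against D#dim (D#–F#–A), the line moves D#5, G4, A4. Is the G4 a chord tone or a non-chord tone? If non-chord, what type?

Non-chord tone — an appoggiatura.

The harmony at that moment is D# diminished triad (D#, F#, A); G4 is not a chord tone.
It is approached by leap down from D#5 and left by step up to A4.
Leap in, step out — an appoggiatura.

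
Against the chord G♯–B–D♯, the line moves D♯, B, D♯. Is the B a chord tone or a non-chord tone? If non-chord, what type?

Chord tone (the third of G# minor triad).

G# minor triad contains G♯, B, D♯; B is the third, so it is a chord tone.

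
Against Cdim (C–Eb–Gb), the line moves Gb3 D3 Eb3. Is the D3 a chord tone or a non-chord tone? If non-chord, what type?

The harmony at that moment is C diminished triad (C, Eb, Gb); D3 is not a chord tone.
It is approached by leap down from Gb3 and left by step up to Eb3.
Leap in, step out — an appoggiatura.

Non-chord tone — an appoggiatura.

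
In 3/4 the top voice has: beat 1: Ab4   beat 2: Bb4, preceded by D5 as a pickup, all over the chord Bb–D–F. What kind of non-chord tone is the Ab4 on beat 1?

Appoggiatura.

The harmony at that moment is Bb major triad (Bb, D, F); Ab4 is not a chord tone.
It is approached by leap down from D5 and left by step up to Bb4.
Leap in, step out, metrically accented — an appoggiatura.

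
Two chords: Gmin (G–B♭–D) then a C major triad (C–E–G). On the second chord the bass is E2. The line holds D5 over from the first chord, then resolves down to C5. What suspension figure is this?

7–6 suspension.

At the second chord the bass is E2. The suspended D5 lies a seventh above the bass; after resolving down by step to C5, the interval above the bass becomes a sixth.
Suspension figures are named by those two intervals: 7–6.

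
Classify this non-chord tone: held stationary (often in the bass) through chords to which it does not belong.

Pedal tone.

Approach: none. Departure: none — a single pitch is sustained while the chords change around it, passing through harmonies that do not contain it.
No melodic motion at all; the dissonance is created entirely by the moving harmonies against the stationary note — a pedal tone (pedal point).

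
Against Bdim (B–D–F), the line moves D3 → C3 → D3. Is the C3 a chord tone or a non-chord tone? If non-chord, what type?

The harmony at that moment is B diminished triad (B, D, F); C3 is not a chord tone.
It is approached by step down from D3 and left by step up to D3.
Step away and step back to the same note — a neighbor tone (lower neighbor).

Non-chord tone — a neighbor tone.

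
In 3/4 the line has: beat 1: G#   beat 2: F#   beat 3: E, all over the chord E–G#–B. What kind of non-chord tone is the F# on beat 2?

Passing tone.

The harmony at that moment is E major triad (E, G#, B); F# is not a chord tone.
It is approached by step down from G# and left by step down to E.
Step in, step out in the same direction — a passing tone.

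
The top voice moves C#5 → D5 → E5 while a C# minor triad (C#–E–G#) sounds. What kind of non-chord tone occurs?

D5 is a passing tone.

The harmony at that moment is C# minor triad (C#, E, G#); D5 is not a chord tone.
It is approached by step up from C#5 and left by step up to E5.
Step in, step out in the same direction — a passing tone.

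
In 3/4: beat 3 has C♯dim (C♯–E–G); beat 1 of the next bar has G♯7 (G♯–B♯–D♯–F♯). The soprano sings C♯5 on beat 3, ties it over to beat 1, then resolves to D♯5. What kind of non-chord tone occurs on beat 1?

The harmony at that moment is G♯ dominant seventh chord (G♯, B♯, D♯, F♯); C♯5 is not a chord tone.
It is held over (the same pitch as the preceding C♯5) and left by step up to D♯5.
Held over from the previous chord and resolving up by step — a retardation.

Retardation.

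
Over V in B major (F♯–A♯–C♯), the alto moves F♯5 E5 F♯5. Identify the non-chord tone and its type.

E5 is a neighbor tone.

The harmony at that moment is F♯ major triad (F♯, A♯, C♯); E5 is not a chord tone.
It is approached by step down from F♯5 and left by step up to F♯5.
Step away and step back to the same note — a neighbor tone (lower neighbor).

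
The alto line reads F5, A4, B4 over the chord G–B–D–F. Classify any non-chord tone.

The harmony at that moment is G dominant seventh chord (G, B, D, F); A4 is not a chord tone.
It is approached by leap down from F5 and left by step up to B4.
Leap in, step out — an appoggiatura.

A4 is an appoggiatura.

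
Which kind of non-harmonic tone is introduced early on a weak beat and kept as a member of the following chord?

Approach: ahead of the chord change (typically by step), so it is dissonant against the current harmony. Departure: none — the same pitch is restated or held and is a chord tone of the new harmony.
Dissonant first, consonant once the harmony catches up: the note simply arrives early — an anticipation. (The reverse timing, consonant first and dissonant after the change, would be a suspension or retardation.)

Anticipation.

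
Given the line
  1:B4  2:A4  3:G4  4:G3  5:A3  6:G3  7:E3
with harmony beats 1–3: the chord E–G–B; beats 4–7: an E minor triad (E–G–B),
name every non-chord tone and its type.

A4 (beat 2) — passing tone; A3 (beat 5) — neighbor tone.

The harmony at that moment is E minor triad (E, G, B); A4 is not a chord tone.
It is approached by step down from B4 and left by step down to G4.
Step in, step out in the same direction — a passing tone.
The harmony at that moment is E minor triad (E, G, B); A3 is not a chord tone.
It is approached by step up from G3 and left by step down to G3.
Step away and step back to the same note — a neighbor tone (upper neighbor).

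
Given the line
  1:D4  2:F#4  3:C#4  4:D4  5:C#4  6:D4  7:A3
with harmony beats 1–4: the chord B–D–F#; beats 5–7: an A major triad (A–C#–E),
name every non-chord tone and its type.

C#4 (beat 3) — appoggiatura; D4 (beat 6) — escape tone.

The harmony at that moment is B minor triad (B, D, F#); C#4 is not a chord tone.
It is approached by leap down from F#4 and left by step up to D4.
Leap in, step out — an appoggiatura.
The harmony at that moment is A major triad (A, C#, E); D4 is not a chord tone.
It is approached by step up from C#4 and left by leap down to A3.
Step in, leap out — an escape tone.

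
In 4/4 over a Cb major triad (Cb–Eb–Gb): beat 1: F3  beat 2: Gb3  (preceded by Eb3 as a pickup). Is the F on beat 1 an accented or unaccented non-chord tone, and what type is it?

Accented passing tone.

The harmony at that moment is Cb major triad (Cb, Eb, Gb); F3 is not a chord tone.
It is approached by step up from Eb3 and left by step up to Gb3.
Step in, step out in the same direction — a passing tone.
It falls on the downbeat, so it is accented.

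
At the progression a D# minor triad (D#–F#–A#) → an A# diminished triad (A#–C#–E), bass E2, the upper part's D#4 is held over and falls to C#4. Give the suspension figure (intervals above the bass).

At the second chord the bass is E2. The suspended D#4 lies a seventh above the bass; after resolving down by step to C#4, the interval above the bass becomes a sixth.
Suspension figures are named by those two intervals: 7–6.

7–6 suspension.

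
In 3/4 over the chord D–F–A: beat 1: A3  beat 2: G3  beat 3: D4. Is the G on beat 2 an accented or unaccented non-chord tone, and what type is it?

The harmony at that moment is D minor triad (D, F, A); G3 is not a chord tone.
It is approached by step down from A3 and left by leap up to D4.
Step in, leap out — an escape tone.
It falls on a weak beat, so it is unaccented.

Unaccented escape tone.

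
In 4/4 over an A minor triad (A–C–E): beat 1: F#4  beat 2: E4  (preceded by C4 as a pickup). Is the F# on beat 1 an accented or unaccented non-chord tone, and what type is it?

The harmony at that moment is A minor triad (A, C, E); F#4 is not a chord tone.
It is approached by leap up from C4 and left by step down to E4.
Leap in, step out — an appoggiatura.
It falls on the downbeat, so it is accented.

Accented appoggiatura.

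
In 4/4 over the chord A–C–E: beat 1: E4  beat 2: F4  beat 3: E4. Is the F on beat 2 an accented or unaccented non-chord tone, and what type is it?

Unaccented neighbor tone.

The harmony at that moment is A minor triad (A, C, E); F4 is not a chord tone.
It is approached by step up from E4 and left by step down to E4.
Step away and step back to the same note — a neighbor tone (upper neighbor).
It falls on a weak beat, so it is unaccented.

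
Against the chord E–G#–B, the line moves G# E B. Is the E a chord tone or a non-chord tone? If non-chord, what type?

E major triad contains E, G#, B; E is the root, so it is a chord tone.

Chord tone (the root of E major triad).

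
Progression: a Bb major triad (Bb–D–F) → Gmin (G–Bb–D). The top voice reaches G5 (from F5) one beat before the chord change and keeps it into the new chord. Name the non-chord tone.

G5 is an anticipation.

The harmony at that moment is Bb major triad (Bb, D, F); G5 is not a chord tone.
It is approached by step up from F5 and then sustained as the same pitch into the next harmony.
Arriving early and becoming a chord tone when the harmony changes — an anticipation.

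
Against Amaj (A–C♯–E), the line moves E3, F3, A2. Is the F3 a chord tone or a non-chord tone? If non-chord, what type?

The harmony at that moment is A major triad (A, C♯, E); F3 is not a chord tone.
It is approached by step up from E3 and left by leap down to A2.
Step in, leap out — an escape tone.

Non-chord tone — an escape tone.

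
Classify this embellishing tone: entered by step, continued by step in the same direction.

Passing tone.

Approach: by step. Departure: by step, continuing in the same direction.
Stepwise on both sides with no change of direction means the note fills in the space between two different chord tones — a passing tone. (Had it turned back to its starting note it would be a neighbor tone instead.)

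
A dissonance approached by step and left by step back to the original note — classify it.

Neighbor tone.

Approach: by step. Departure: by step in the opposite direction, back to the starting pitch.
Stepwise on both sides but reversing to return to the same chord tone — a neighbor tone. (Had it continued onward in the same direction it would be a passing tone instead.)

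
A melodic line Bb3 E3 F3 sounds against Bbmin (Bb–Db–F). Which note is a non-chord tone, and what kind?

E3 is an appoggiatura.

The harmony at that moment is Bb minor triad (Bb, Db, F); E3 is not a chord tone.
It is approached by leap down from Bb3 and left by step up to F3.
Leap in, step out — an appoggiatura.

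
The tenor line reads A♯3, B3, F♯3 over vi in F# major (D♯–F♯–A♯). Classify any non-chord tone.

The harmony at that moment is D♯ minor triad (D♯, F♯, A♯); B3 is not a chord tone.
It is approached by step up from A♯3 and left by leap down to F♯3.
Step in, leap out — an escape tone.

B3 is an escape tone.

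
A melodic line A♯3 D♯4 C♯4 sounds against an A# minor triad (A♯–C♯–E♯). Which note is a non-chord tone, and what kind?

The harmony at that moment is A♯ minor triad (A♯, C♯, E♯); D♯4 is not a chord tone.
It is approached by leap up from A♯3 and left by step down to C♯4.
Leap in, step out — an appoggiatura.

D♯4 is an appoggiatura.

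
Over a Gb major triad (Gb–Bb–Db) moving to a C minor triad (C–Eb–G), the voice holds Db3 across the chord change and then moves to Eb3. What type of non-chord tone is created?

The harmony at that moment is C minor triad (C, Eb, G); Db3 is not a chord tone.
It is held over (the same pitch as the preceding Db3) and left by step up to Eb3.
Held over from the previous chord and resolving up by step — a retardation.

Db3 is a retardation.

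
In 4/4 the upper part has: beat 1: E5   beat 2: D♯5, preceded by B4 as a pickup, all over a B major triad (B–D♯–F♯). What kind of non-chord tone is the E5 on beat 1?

Appoggiatura.

The harmony at that moment is B major triad (B, D♯, F♯); E5 is not a chord tone.
It is approached by leap up from B4 and left by step down to D♯5.
Leap in, step out, metrically accented — an appoggiatura.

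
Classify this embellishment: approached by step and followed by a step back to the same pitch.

Neighbor tone.

Approach: by step. Departure: by step in the opposite direction, back to the starting pitch.
Stepwise on both sides but reversing to return to the same chord tone — a neighbor tone. (Had it continued onward in the same direction it would be a passing tone instead.)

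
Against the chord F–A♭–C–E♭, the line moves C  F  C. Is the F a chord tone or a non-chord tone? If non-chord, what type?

Chord tone (the root of F minor seventh chord).

F minor seventh chord contains F, A♭, C, E♭; F is the root, so it is a chord tone.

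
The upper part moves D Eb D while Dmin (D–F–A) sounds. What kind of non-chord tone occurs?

Eb is a neighbor tone.

The harmony at that moment is D minor triad (D, F, A); Eb is not a chord tone.
It is approached by step up from D and left by step down to D.
Step away and step back to the same note — a neighbor tone (upper neighbor).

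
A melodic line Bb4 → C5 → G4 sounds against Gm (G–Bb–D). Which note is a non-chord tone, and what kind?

C5 is an escape tone.

The harmony at that moment is G minor triad (G, Bb, D); C5 is not a chord tone.
It is approached by step up from Bb4 and left by leap down to G4.
Step in, leap out — an escape tone.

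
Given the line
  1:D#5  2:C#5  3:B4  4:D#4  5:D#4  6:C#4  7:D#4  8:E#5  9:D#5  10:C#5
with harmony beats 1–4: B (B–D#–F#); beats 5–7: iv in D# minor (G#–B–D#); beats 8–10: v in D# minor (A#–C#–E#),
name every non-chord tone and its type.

C#5 (beat 2) — passing tone; C#4 (beat 6) — neighbor tone; D#5 (beat 9) — passing tone.

The harmony at that moment is B major triad (B, D#, F#); C#5 is not a chord tone.
It is approached by step down from D#5 and left by step down to B4.
Step in, step out in the same direction — a passing tone.
The harmony at that moment is G# minor triad (G#, B, D#); C#4 is not a chord tone.
It is approached by step down from D#4 and left by step up to D#4.
Step away and step back to the same note — a neighbor tone (lower neighbor).
The harmony at that moment is A# minor triad (A#, C#, E#); D#5 is not a chord tone.
It is approached by step down from E#5 and left by step down to C#5.
Step in, step out in the same direction — a passing tone.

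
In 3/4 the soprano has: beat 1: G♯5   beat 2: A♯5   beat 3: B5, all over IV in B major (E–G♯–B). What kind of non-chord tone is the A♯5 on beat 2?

The harmony at that moment is E major triad (E, G♯, B); A♯5 is not a chord tone.
It is approached by step up from G♯5 and left by step up to B5.
Step in, step out in the same direction — a passing tone.

Passing tone.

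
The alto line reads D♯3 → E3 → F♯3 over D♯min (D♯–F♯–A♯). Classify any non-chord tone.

The harmony at that moment is D♯ minor triad (D♯, F♯, A♯); E3 is not a chord tone.
It is approached by step up from D♯3 and left by step up to F♯3.
Step in, step out in the same direction — a passing tone.

E3 is a passing tone.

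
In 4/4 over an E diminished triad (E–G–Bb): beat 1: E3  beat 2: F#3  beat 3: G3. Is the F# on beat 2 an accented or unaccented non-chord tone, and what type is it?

The harmony at that moment is E diminished triad (E, G, Bb); F#3 is not a chord tone.
It is approached by step up from E3 and left by step up to G3.
Step in, step out in the same direction — a passing tone.
It falls on a weak beat, so it is unaccented.

Unaccented passing tone.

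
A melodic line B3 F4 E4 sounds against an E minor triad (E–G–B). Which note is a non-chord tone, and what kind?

F4 is an appoggiatura.

The harmony at that moment is E minor triad (E, G, B); F4 is not a chord tone.
It is approached by leap up from B3 and left by step down to E4.
Leap in, step out — an appoggiatura.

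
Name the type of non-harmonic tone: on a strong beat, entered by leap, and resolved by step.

Appoggiatura.

Approach: by leap. Departure: by step. Metric position: strong.
Leap in, step out, in a metrically strong position — an appoggiatura. (It is the mirror image of the escape tone, which steps in and leaps out from a weak position.)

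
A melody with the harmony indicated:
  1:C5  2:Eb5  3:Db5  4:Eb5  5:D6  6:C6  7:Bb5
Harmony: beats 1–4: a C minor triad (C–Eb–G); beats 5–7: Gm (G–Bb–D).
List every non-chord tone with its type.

Db5 (beat 3) — neighbor tone; C6 (beat 6) — passing tone.

The harmony at that moment is C minor triad (C, Eb, G); Db5 is not a chord tone.
It is approached by step down from Eb5 and left by step up to Eb5.
Step away and step back to the same note — a neighbor tone (lower neighbor).
The harmony at that moment is G minor triad (G, Bb, D); C6 is not a chord tone.
It is approached by step down from D6 and left by step down to Bb5.
Step in, step out in the same direction — a passing tone.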